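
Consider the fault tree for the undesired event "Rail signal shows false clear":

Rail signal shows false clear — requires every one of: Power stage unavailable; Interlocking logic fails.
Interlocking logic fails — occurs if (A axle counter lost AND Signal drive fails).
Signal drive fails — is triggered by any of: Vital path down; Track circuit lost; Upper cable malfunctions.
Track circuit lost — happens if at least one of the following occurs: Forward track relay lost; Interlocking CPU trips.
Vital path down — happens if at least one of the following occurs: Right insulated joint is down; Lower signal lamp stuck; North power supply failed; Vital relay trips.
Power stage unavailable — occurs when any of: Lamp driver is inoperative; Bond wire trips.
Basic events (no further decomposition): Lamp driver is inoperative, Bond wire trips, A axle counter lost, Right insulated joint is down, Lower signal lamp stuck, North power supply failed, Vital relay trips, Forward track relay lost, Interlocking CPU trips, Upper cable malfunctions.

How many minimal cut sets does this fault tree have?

14

Power stage unavailable [OR]: union of children's cut sets → 2 cut set(s).
Vital path down [OR]: union of children's cut sets → 4 cut set(s).
Track circuit lost [OR]: union of children's cut sets → 2 cut set(s).
Signal drive fails [OR]: union of children's cut sets → 7 cut set(s).
Interlocking logic fails [AND]: one cut set from each child combined → 1 × 7 = 7 cut set(s).
Rail signal shows false clear [AND]: one cut set from each child combined → 2 × 7 = 14 cut set(s).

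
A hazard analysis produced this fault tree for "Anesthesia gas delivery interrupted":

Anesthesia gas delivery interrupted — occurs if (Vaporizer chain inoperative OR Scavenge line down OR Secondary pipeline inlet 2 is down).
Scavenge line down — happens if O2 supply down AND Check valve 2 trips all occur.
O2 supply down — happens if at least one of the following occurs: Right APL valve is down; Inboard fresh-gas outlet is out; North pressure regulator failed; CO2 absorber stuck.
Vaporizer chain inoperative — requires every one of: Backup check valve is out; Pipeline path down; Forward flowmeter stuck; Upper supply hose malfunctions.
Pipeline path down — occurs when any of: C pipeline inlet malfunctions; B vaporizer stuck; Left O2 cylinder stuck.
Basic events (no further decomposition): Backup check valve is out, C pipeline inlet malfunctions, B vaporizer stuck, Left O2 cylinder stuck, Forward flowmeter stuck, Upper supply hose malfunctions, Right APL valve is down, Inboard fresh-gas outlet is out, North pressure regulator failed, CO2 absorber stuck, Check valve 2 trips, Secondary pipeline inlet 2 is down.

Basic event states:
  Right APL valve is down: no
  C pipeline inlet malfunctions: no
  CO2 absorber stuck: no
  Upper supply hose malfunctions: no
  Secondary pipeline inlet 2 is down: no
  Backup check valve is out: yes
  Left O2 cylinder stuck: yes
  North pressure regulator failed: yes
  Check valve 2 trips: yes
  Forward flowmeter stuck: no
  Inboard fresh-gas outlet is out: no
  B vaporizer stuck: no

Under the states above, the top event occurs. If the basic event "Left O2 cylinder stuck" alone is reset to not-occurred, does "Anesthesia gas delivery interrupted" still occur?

Yes

Counterfactual: set "Left O2 cylinder stuck" to not occurred.
Pipeline path down [OR]: C pipeline inlet malfunctions=not, B vaporizer stuck=not, Left O2 cylinder stuck=not → no input occurs → does not occur.
Vaporizer chain inoperative [AND]: Backup check valve is out=occurs, Pipeline path down=not, Forward flowmeter stuck=not, Upper supply hose malfunctions=not → not all inputs occur → does not occur.
O2 supply down [OR]: Right APL valve is down=not, Inboard fresh-gas outlet is out=not, North pressure regulator failed=occurs, CO2 absorber stuck=not → at least one input occurs → occurs.
Scavenge line down [AND]: O2 supply down=occurs, Check valve 2 trips=occurs → all inputs occur → occurs.
Anesthesia gas delivery interrupted [OR]: Vaporizer chain inoperative=not, Scavenge line down=occurs, Secondary pipeline inlet 2 is down=not → at least one input occurs → occurs.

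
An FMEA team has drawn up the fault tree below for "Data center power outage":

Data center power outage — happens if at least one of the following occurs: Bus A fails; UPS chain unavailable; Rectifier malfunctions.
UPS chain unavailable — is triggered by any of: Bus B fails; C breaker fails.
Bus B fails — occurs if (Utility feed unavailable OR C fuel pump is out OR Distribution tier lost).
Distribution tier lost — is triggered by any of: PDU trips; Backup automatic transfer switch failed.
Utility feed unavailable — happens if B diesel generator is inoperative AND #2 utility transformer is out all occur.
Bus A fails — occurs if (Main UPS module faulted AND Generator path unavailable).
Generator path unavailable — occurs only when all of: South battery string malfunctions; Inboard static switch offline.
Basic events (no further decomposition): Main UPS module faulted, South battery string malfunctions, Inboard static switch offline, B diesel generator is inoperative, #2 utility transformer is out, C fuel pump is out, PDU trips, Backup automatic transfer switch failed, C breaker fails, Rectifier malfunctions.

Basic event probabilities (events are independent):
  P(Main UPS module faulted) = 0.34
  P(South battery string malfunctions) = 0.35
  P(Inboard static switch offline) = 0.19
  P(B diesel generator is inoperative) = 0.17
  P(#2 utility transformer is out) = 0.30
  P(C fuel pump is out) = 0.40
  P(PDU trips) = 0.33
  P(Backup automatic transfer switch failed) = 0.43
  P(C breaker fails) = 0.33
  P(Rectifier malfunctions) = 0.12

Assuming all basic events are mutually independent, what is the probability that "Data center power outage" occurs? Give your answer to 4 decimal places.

P(Generator path unavailable) [AND] = 0.35 × 0.19 = 0.066500
P(Bus A fails) [AND] = 0.34 × 0.066500 = 0.022610
P(Utility feed unavailable) [AND] = 0.17 × 0.30 = 0.051000
P(Distribution tier lost) [OR] = 1 − (1−0.33) × (1−0.43) = 0.618100
P(Bus B fails) [OR] = 1 − (1−0.051000) × (1−0.40) × (1−0.618100) = 0.782546
P(UPS chain unavailable) [OR] = 1 − (1−0.782546) × (1−0.33) = 0.854306
P(Data center power outage) [OR] = 1 − (1−0.022610) × (1−0.854306) × (1−0.12) = 0.874688
Rounded to 4 decimal places: P(Data center power outage) ≈ 0.8747.

0.8747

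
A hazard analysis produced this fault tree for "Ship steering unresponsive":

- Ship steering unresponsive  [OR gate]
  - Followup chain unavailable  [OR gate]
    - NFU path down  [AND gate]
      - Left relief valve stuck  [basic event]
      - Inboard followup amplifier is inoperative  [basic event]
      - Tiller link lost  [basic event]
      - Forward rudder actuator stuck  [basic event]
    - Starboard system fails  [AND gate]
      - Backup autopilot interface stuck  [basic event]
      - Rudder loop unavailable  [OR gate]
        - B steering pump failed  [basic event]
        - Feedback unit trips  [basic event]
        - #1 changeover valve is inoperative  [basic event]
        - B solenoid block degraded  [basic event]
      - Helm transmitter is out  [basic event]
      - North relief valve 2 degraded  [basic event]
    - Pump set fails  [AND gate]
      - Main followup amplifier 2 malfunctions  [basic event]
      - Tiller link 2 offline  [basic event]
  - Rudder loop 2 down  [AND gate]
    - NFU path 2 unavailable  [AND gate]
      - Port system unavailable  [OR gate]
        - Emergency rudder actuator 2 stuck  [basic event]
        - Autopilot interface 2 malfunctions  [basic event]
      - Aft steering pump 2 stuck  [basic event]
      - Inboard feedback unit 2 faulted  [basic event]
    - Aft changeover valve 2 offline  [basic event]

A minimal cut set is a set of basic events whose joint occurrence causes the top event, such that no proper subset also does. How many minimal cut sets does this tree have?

8

NFU path down [AND]: one cut set from each child combined → 1 × 1 × 1 × 1 = 1 cut set(s).
Rudder loop unavailable [OR]: union of children's cut sets → 4 cut set(s).
Starboard system fails [AND]: one cut set from each child combined → 1 × 4 × 1 × 1 = 4 cut set(s).
Pump set fails [AND]: one cut set from each child combined → 1 × 1 = 1 cut set(s).
Followup chain unavailable [OR]: union of children's cut sets → 6 cut set(s).
Port system unavailable [OR]: union of children's cut sets → 2 cut set(s).
NFU path 2 unavailable [AND]: one cut set from each child combined → 2 × 1 × 1 = 2 cut set(s).
Rudder loop 2 down [AND]: one cut set from each child combined → 2 × 1 = 2 cut set(s).
Ship steering unresponsive [OR]: union of children's cut sets → 8 cut set(s).
Minimal cut sets: {Forward rudder actuator stuck, Inboard followup amplifier is inoperative, Left relief valve stuck, Tiller link lost}; {B steering pump failed, Backup autopilot interface stuck, Helm transmitter is out, North relief valve 2 degraded}; {Backup autopilot interface stuck, Feedback unit trips, Helm transmitter is out, North relief valve 2 degraded}; {#1 changeover valve is inoperative, Backup autopilot interface stuck, Helm transmitter is out, North relief valve 2 degraded}; {B solenoid block degraded, Backup autopilot interface stuck, Helm transmitter is out, North relief valve 2 degraded}; {Main followup amplifier 2 malfunctions, Tiller link 2 offline}; {Aft changeover valve 2 offline, Aft steering pump 2 stuck, Emergency rudder actuator 2 stuck, Inboard feedback unit 2 faulted}; {Aft changeover valve 2 offline, Aft steering pump 2 stuck, Autopilot interface 2 malfunctions, Inboard feedback unit 2 faulted}.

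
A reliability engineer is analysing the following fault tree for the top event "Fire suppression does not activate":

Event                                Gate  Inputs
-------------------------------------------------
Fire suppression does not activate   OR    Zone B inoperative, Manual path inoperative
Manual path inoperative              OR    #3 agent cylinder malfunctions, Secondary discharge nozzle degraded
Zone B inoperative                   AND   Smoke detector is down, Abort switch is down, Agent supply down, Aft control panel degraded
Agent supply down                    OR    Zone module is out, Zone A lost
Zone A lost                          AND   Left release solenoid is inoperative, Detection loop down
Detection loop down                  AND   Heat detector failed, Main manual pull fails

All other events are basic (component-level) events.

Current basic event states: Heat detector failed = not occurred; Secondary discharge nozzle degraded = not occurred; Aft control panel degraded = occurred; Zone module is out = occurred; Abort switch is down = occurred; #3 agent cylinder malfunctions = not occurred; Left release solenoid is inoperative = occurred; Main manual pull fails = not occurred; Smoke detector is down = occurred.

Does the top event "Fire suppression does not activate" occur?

Detection loop down [AND]: Heat detector failed=not, Main manual pull fails=not → not all inputs occur → does not occur.
Zone A lost [AND]: Left release solenoid is inoperative=occurs, Detection loop down=not → not all inputs occur → does not occur.
Agent supply down [OR]: Zone module is out=occurs, Zone A lost=not → at least one input occurs → occurs.
Zone B inoperative [AND]: Smoke detector is down=occurs, Abort switch is down=occurs, Agent supply down=occurs, Aft control panel degraded=occurs → all inputs occur → occurs.
Manual path inoperative [OR]: #3 agent cylinder malfunctions=not, Secondary discharge nozzle degraded=not → no input occurs → does not occur.
Fire suppression does not activate [OR]: Zone B inoperative=occurs, Manual path inoperative=not → at least one input occurs → occurs.

Yes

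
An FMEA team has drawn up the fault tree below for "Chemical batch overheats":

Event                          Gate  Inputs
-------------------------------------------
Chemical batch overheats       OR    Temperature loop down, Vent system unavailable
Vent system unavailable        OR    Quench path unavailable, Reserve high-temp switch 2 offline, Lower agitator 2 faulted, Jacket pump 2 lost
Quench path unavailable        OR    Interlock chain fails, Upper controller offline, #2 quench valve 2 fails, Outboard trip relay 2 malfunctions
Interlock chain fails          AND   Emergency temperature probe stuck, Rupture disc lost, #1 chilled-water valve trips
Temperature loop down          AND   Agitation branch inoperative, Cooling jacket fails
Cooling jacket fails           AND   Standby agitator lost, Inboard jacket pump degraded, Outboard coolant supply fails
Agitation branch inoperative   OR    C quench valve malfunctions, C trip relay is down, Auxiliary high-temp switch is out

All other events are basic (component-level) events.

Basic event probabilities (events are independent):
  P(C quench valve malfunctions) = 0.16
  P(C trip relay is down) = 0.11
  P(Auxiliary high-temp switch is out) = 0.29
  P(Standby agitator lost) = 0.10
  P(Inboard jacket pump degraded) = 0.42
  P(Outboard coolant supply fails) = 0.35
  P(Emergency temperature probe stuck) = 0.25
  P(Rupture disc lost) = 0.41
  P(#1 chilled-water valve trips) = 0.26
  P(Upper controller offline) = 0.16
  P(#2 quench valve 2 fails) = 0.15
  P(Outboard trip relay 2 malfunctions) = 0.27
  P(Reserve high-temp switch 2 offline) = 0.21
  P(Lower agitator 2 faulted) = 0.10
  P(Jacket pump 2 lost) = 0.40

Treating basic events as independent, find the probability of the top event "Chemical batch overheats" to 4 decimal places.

P(Agitation branch inoperative) [OR] = 1 − (1−0.16) × (1−0.11) × (1−0.29) = 0.469204
P(Cooling jacket fails) [AND] = 0.10 × 0.42 × 0.35 = 0.014700
P(Temperature loop down) [AND] = 0.469204 × 0.014700 = 0.006897
P(Interlock chain fails) [AND] = 0.25 × 0.41 × 0.26 = 0.026650
P(Quench path unavailable) [OR] = 1 − (1−0.026650) × (1−0.16) × (1−0.15) × (1−0.27) = 0.492671
P(Vent system unavailable) [OR] = 1 − (1−0.492671) × (1−0.21) × (1−0.10) × (1−0.40) = 0.783573
P(Chemical batch overheats) [OR] = 1 − (1−0.006897) × (1−0.783573) = 0.785066
Rounded to 4 decimal places: P(Chemical batch overheats) ≈ 0.7851.

0.7851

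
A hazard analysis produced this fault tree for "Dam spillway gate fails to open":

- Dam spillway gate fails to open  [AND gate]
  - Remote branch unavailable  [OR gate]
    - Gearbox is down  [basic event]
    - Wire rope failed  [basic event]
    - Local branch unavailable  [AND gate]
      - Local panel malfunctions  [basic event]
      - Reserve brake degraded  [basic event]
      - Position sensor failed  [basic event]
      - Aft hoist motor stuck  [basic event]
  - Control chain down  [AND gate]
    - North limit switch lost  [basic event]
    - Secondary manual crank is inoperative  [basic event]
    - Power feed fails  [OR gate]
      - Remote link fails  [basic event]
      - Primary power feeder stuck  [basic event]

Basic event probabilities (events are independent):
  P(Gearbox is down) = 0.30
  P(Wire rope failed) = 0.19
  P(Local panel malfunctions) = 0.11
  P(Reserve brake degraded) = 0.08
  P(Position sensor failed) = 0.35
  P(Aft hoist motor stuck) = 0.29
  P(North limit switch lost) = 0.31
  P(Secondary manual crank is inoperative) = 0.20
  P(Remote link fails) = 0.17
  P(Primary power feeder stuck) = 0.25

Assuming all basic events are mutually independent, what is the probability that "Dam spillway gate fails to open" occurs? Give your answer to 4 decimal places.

0.0101

P(Local branch unavailable) [AND] = 0.11 × 0.08 × 0.35 × 0.29 = 0.000893
P(Remote branch unavailable) [OR] = 1 − (1−0.30) × (1−0.19) × (1−0.000893) = 0.433506
P(Power feed fails) [OR] = 1 − (1−0.17) × (1−0.25) = 0.377500
P(Control chain down) [AND] = 0.31 × 0.20 × 0.377500 = 0.023405
P(Dam spillway gate fails to open) [AND] = 0.433506 × 0.023405 = 0.010146
Rounded to 4 decimal places: P(Dam spillway gate fails to open) ≈ 0.0101.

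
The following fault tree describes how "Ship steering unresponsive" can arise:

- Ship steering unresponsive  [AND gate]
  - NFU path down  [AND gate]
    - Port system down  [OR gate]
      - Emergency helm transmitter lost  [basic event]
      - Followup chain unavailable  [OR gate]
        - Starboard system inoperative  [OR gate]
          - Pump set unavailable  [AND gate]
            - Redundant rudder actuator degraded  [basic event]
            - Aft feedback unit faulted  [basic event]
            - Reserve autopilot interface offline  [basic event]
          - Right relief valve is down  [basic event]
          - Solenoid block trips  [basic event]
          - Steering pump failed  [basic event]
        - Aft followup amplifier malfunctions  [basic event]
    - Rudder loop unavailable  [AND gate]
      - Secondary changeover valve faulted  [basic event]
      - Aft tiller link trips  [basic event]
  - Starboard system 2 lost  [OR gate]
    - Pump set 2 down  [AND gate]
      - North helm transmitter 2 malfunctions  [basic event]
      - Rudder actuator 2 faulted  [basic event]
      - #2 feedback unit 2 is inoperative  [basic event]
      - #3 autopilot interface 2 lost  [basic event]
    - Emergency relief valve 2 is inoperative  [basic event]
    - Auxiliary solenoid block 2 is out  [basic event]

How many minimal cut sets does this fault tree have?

Pump set unavailable [AND]: one cut set from each child combined → 1 × 1 × 1 = 1 cut set(s).
Starboard system inoperative [OR]: union of children's cut sets → 4 cut set(s).
Followup chain unavailable [OR]: union of children's cut sets → 5 cut set(s).
Port system down [OR]: union of children's cut sets → 6 cut set(s).
Rudder loop unavailable [AND]: one cut set from each child combined → 1 × 1 = 1 cut set(s).
NFU path down [AND]: one cut set from each child combined → 6 × 1 = 6 cut set(s).
Pump set 2 down [AND]: one cut set from each child combined → 1 × 1 × 1 × 1 = 1 cut set(s).
Starboard system 2 lost [OR]: union of children's cut sets → 3 cut set(s).
Ship steering unresponsive [AND]: one cut set from each child combined → 6 × 3 = 18 cut set(s).

18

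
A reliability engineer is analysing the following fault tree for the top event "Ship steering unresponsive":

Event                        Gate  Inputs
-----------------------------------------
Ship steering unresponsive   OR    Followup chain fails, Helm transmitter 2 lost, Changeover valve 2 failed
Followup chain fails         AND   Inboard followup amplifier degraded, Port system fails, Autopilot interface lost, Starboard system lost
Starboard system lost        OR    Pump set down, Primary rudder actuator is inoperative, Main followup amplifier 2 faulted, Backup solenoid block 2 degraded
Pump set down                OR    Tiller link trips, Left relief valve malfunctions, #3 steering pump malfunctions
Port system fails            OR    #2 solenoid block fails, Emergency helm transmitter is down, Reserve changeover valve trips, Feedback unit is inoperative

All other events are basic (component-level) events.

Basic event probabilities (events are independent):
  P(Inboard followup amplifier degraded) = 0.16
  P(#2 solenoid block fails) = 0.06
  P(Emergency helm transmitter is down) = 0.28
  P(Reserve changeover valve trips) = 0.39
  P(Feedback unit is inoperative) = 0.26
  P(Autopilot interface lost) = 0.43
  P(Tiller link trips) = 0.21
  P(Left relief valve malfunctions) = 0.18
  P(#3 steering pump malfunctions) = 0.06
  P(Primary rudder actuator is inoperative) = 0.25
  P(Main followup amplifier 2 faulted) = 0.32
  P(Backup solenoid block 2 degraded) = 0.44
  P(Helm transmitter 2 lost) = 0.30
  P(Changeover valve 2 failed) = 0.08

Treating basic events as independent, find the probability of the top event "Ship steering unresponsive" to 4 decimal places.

P(Port system fails) [OR] = 1 − (1−0.06) × (1−0.28) × (1−0.39) × (1−0.26) = 0.694492
P(Pump set down) [OR] = 1 − (1−0.21) × (1−0.18) × (1−0.06) = 0.391068
P(Starboard system lost) [OR] = 1 − (1−0.391068) × (1−0.25) × (1−0.32) × (1−0.44) = 0.826089
P(Followup chain fails) [AND] = 0.16 × 0.694492 × 0.43 × 0.826089 = 0.039471
P(Ship steering unresponsive) [OR] = 1 − (1−0.039471) × (1−0.30) × (1−0.08) = 0.381419
Rounded to 4 decimal places: P(Ship steering unresponsive) ≈ 0.3814.

0.3814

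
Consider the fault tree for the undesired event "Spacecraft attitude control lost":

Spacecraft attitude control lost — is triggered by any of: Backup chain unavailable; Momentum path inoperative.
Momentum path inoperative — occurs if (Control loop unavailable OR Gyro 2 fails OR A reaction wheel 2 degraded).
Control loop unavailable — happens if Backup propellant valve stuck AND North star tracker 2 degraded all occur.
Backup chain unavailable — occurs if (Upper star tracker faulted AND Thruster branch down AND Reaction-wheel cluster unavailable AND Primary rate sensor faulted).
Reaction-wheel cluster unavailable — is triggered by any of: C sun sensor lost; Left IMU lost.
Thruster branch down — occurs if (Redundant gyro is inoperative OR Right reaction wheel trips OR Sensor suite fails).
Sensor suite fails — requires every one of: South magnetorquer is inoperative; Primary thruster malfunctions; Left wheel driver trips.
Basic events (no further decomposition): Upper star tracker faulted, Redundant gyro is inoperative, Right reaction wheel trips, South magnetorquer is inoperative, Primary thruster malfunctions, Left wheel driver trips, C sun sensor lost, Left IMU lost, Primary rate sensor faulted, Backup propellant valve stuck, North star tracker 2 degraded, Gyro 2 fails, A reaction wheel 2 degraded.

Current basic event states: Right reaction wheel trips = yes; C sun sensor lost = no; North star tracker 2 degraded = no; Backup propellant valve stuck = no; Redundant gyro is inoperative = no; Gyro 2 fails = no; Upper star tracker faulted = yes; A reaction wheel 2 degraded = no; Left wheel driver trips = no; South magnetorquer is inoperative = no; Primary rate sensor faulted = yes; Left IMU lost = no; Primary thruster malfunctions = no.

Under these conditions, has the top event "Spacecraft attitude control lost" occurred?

Sensor suite fails [AND]: South magnetorquer is inoperative=not, Primary thruster malfunctions=not, Left wheel driver trips=not → not all inputs occur → does not occur.
Thruster branch down [OR]: Redundant gyro is inoperative=not, Right reaction wheel trips=occurs, Sensor suite fails=not → at least one input occurs → occurs.
Reaction-wheel cluster unavailable [OR]: C sun sensor lost=not, Left IMU lost=not → no input occurs → does not occur.
Backup chain unavailable [AND]: Upper star tracker faulted=occurs, Thruster branch down=occurs, Reaction-wheel cluster unavailable=not, Primary rate sensor faulted=occurs → not all inputs occur → does not occur.
Control loop unavailable [AND]: Backup propellant valve stuck=not, North star tracker 2 degraded=not → not all inputs occur → does not occur.
Momentum path inoperative [OR]: Control loop unavailable=not, Gyro 2 fails=not, A reaction wheel 2 degraded=not → no input occurs → does not occur.
Spacecraft attitude control lost [OR]: Backup chain unavailable=not, Momentum path inoperative=not → no input occurs → does not occur.

No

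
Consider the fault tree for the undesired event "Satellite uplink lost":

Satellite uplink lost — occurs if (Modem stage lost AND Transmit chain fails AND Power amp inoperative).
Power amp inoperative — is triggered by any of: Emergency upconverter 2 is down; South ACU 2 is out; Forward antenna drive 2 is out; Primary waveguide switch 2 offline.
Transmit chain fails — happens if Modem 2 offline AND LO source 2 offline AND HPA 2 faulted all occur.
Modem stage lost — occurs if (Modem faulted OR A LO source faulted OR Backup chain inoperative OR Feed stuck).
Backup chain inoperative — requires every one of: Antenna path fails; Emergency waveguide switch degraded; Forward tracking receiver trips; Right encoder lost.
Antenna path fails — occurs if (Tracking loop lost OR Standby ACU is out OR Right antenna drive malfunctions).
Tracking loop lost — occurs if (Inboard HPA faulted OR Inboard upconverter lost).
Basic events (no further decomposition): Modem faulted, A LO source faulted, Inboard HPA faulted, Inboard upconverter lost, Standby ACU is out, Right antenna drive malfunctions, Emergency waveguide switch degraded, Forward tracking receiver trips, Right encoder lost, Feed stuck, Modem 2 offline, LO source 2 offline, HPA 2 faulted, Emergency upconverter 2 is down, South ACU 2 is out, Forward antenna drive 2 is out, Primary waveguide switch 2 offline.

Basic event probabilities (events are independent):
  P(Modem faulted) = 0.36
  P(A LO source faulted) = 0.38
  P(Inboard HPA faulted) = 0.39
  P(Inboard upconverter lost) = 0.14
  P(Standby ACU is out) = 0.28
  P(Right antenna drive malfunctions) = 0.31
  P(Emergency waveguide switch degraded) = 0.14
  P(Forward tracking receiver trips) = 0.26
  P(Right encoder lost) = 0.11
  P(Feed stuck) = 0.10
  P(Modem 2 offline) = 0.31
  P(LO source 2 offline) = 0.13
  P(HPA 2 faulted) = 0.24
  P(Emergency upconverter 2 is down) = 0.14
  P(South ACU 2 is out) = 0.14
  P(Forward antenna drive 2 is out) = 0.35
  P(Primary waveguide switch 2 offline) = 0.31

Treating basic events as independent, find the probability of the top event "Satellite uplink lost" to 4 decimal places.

0.0042

P(Tracking loop lost) [OR] = 1 − (1−0.39) × (1−0.14) = 0.475400
P(Antenna path fails) [OR] = 1 − (1−0.475400) × (1−0.28) × (1−0.31) = 0.739379
P(Backup chain inoperative) [AND] = 0.739379 × 0.14 × 0.26 × 0.11 = 0.002960
P(Modem stage lost) [OR] = 1 − (1−0.36) × (1−0.38) × (1−0.002960) × (1−0.10) = 0.643937
P(Transmit chain fails) [AND] = 0.31 × 0.13 × 0.24 = 0.009672
P(Power amp inoperative) [OR] = 1 − (1−0.14) × (1−0.14) × (1−0.35) × (1−0.31) = 0.668289
P(Satellite uplink lost) [AND] = 0.643937 × 0.009672 × 0.668289 = 0.004162
Rounded to 4 decimal places: P(Satellite uplink lost) ≈ 0.0042.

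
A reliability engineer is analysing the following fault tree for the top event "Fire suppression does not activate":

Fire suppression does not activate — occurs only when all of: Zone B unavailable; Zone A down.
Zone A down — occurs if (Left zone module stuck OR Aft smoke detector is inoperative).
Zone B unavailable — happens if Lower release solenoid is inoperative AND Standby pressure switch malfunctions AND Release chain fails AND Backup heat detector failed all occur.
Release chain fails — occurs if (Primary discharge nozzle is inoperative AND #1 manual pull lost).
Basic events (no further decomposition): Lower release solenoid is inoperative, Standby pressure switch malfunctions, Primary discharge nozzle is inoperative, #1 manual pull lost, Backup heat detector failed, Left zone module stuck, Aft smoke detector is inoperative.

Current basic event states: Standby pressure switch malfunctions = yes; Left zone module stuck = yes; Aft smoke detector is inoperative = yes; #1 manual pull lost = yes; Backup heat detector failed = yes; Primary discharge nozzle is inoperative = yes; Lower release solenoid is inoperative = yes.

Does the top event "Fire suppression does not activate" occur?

Release chain fails [AND]: Primary discharge nozzle is inoperative=occurs, #1 manual pull lost=occurs → all inputs occur → occurs.
Zone B unavailable [AND]: Lower release solenoid is inoperative=occurs, Standby pressure switch malfunctions=occurs, Release chain fails=occurs, Backup heat detector failed=occurs → all inputs occur → occurs.
Zone A down [OR]: Left zone module stuck=occurs, Aft smoke detector is inoperative=occurs → at least one input occurs → occurs.
Fire suppression does not activate [AND]: Zone B unavailable=occurs, Zone A down=occurs → all inputs occur → occurs.

Yes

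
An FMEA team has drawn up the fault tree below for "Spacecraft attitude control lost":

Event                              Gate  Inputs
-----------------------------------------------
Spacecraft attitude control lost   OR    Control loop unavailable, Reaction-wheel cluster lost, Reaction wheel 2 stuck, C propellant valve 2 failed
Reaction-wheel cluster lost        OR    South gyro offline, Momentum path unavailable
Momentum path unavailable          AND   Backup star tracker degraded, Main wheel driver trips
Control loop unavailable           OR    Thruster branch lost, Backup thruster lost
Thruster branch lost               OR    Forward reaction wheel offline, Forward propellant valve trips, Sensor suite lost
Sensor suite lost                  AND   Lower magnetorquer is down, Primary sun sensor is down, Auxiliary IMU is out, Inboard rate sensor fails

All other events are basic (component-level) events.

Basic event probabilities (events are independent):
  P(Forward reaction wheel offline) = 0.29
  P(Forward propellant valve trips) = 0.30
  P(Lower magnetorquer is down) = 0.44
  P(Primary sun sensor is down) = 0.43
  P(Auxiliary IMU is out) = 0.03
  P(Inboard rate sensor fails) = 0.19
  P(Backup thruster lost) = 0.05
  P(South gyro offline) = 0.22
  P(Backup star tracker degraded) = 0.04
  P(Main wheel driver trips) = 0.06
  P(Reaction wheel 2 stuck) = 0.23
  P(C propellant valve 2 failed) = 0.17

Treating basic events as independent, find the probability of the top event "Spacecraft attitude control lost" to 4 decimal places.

P(Sensor suite lost) [AND] = 0.44 × 0.43 × 0.03 × 0.19 = 0.001078
P(Thruster branch lost) [OR] = 1 − (1−0.29) × (1−0.30) × (1−0.001078) = 0.503536
P(Control loop unavailable) [OR] = 1 − (1−0.503536) × (1−0.05) = 0.528359
P(Momentum path unavailable) [AND] = 0.04 × 0.06 = 0.002400
P(Reaction-wheel cluster lost) [OR] = 1 − (1−0.22) × (1−0.002400) = 0.221872
P(Spacecraft attitude control lost) [OR] = 1 − (1−0.528359) × (1−0.221872) × (1−0.23) × (1−0.17) = 0.765452
Rounded to 4 decimal places: P(Spacecraft attitude control lost) ≈ 0.7655.

0.7655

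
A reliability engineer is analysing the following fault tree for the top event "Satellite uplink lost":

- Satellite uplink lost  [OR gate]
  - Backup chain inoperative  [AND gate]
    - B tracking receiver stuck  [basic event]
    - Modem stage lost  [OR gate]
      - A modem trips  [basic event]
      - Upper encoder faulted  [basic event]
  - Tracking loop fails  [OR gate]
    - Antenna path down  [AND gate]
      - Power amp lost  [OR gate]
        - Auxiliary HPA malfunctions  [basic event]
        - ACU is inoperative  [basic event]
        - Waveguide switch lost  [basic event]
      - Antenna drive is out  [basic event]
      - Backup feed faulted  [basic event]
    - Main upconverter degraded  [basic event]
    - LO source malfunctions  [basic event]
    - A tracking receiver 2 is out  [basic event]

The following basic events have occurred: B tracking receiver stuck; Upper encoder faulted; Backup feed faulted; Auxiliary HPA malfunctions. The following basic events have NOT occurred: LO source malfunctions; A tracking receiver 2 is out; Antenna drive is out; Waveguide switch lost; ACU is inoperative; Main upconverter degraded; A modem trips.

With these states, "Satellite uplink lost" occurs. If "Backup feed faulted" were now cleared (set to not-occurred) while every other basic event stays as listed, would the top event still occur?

Counterfactual: set "Backup feed faulted" to not occurred.
Modem stage lost [OR]: A modem trips=not, Upper encoder faulted=occurs → at least one input occurs → occurs.
Backup chain inoperative [AND]: B tracking receiver stuck=occurs, Modem stage lost=occurs → all inputs occur → occurs.
Power amp lost [OR]: Auxiliary HPA malfunctions=occurs, ACU is inoperative=not, Waveguide switch lost=not → at least one input occurs → occurs.
Antenna path down [AND]: Power amp lost=occurs, Antenna drive is out=not, Backup feed faulted=not → not all inputs occur → does not occur.
Tracking loop fails [OR]: Antenna path down=not, Main upconverter degraded=not, LO source malfunctions=not, A tracking receiver 2 is out=not → no input occurs → does not occur.
Satellite uplink lost [OR]: Backup chain inoperative=occurs, Tracking loop fails=not → at least one input occurs → occurs.

Yes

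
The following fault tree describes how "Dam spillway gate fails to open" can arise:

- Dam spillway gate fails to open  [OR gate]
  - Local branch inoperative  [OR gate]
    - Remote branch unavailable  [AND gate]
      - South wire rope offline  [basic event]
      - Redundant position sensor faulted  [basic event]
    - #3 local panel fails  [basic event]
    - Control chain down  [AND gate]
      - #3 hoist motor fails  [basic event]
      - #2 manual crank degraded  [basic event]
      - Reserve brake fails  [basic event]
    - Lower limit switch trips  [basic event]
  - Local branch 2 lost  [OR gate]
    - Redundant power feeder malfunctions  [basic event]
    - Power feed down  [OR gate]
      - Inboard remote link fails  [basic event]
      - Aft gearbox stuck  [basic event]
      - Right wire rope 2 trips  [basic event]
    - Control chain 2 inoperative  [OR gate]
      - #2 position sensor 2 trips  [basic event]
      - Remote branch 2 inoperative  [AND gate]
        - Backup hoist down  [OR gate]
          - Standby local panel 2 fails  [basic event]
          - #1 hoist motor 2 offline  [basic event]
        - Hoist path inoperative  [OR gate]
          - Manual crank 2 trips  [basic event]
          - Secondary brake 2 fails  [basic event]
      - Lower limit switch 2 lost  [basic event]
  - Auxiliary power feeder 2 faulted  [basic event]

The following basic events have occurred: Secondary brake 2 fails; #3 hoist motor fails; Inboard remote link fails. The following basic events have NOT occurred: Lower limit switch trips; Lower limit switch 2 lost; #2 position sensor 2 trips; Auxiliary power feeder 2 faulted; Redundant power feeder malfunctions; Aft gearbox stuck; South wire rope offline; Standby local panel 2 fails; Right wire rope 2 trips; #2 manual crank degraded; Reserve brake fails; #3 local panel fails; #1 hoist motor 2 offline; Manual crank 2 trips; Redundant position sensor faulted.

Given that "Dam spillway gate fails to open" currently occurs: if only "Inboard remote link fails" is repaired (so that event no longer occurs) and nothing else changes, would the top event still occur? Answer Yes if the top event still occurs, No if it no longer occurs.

Counterfactual: set "Inboard remote link fails" to not occurred.
Remote branch unavailable [AND]: South wire rope offline=not, Redundant position sensor faulted=not → not all inputs occur → does not occur.
Control chain down [AND]: #3 hoist motor fails=occurs, #2 manual crank degraded=not, Reserve brake fails=not → not all inputs occur → does not occur.
Local branch inoperative [OR]: Remote branch unavailable=not, #3 local panel fails=not, Control chain down=not, Lower limit switch trips=not → no input occurs → does not occur.
Power feed down [OR]: Inboard remote link fails=not, Aft gearbox stuck=not, Right wire rope 2 trips=not → no input occurs → does not occur.
Backup hoist down [OR]: Standby local panel 2 fails=not, #1 hoist motor 2 offline=not → no input occurs → does not occur.
Hoist path inoperative [OR]: Manual crank 2 trips=not, Secondary brake 2 fails=occurs → at least one input occurs → occurs.
Remote branch 2 inoperative [AND]: Backup hoist down=not, Hoist path inoperative=occurs → not all inputs occur → does not occur.
Control chain 2 inoperative [OR]: #2 position sensor 2 trips=not, Remote branch 2 inoperative=not, Lower limit switch 2 lost=not → no input occurs → does not occur.
Local branch 2 lost [OR]: Redundant power feeder malfunctions=not, Power feed down=not, Control chain 2 inoperative=not → no input occurs → does not occur.
Dam spillway gate fails to open [OR]: Local branch inoperative=not, Local branch 2 lost=not, Auxiliary power feeder 2 faulted=not → no input occurs → does not occur.

No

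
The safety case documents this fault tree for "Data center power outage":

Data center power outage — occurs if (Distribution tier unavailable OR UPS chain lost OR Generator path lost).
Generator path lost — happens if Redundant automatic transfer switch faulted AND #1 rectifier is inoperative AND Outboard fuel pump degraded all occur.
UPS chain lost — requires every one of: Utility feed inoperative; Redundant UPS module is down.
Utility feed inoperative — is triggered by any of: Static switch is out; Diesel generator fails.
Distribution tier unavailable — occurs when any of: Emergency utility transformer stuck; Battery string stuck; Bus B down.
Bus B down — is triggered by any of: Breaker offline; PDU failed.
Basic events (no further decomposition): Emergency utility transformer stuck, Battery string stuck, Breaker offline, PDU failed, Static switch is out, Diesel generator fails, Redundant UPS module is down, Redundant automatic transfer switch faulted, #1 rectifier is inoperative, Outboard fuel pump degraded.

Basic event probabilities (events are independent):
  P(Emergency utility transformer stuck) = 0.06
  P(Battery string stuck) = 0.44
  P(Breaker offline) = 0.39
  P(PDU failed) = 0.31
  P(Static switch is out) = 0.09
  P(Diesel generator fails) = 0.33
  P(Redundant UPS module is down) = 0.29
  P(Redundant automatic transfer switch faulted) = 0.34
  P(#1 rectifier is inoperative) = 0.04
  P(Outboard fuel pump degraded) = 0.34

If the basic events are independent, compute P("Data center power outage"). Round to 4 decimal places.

0.8044

P(Bus B down) [OR] = 1 − (1−0.39) × (1−0.31) = 0.579100
P(Distribution tier unavailable) [OR] = 1 − (1−0.06) × (1−0.44) × (1−0.579100) = 0.778438
P(Utility feed inoperative) [OR] = 1 − (1−0.09) × (1−0.33) = 0.390300
P(UPS chain lost) [AND] = 0.390300 × 0.29 = 0.113187
P(Generator path lost) [AND] = 0.34 × 0.04 × 0.34 = 0.004624
P(Data center power outage) [OR] = 1 − (1−0.778438) × (1−0.113187) × (1−0.004624) = 0.804424
Rounded to 4 decimal places: P(Data center power outage) ≈ 0.8044.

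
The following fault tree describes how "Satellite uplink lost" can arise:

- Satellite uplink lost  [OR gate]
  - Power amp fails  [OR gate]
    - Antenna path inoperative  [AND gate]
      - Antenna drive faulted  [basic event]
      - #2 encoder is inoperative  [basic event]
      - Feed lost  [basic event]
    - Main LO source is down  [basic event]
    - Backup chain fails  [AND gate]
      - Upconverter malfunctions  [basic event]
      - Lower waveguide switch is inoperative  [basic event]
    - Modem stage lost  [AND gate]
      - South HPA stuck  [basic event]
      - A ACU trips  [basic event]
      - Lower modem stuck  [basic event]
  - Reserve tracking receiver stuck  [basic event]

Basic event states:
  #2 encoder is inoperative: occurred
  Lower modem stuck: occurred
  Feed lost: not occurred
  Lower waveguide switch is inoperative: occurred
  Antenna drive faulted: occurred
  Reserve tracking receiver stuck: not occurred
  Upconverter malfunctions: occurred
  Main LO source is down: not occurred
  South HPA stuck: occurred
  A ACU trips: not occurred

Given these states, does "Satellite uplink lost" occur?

Antenna path inoperative [AND]: Antenna drive faulted=occurs, #2 encoder is inoperative=occurs, Feed lost=not → not all inputs occur → does not occur.
Backup chain fails [AND]: Upconverter malfunctions=occurs, Lower waveguide switch is inoperative=occurs → all inputs occur → occurs.
Modem stage lost [AND]: South HPA stuck=occurs, A ACU trips=not, Lower modem stuck=occurs → not all inputs occur → does not occur.
Power amp fails [OR]: Antenna path inoperative=not, Main LO source is down=not, Backup chain fails=occurs, Modem stage lost=not → at least one input occurs → occurs.
Satellite uplink lost [OR]: Power amp fails=occurs, Reserve tracking receiver stuck=not → at least one input occurs → occurs.

Yes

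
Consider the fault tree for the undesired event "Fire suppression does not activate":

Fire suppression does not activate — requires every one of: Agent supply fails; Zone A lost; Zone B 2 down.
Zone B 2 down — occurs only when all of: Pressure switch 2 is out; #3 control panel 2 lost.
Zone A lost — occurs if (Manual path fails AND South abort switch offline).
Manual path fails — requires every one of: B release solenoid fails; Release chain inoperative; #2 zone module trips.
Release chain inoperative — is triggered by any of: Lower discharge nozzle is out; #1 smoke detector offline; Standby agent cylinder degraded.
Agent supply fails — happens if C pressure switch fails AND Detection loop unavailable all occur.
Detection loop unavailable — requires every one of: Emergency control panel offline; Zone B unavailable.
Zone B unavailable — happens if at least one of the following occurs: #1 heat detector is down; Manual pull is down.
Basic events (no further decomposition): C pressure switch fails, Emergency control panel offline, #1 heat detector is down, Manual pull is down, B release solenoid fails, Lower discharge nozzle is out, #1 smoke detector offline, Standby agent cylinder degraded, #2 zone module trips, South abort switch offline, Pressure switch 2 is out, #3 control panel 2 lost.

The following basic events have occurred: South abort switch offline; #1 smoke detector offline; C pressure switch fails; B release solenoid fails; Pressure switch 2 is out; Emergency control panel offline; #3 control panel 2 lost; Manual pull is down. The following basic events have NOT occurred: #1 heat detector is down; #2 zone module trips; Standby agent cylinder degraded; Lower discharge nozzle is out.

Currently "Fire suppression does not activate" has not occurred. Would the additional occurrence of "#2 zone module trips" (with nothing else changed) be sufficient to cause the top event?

Counterfactual: set "#2 zone module trips" to occurred.
Zone B unavailable [OR]: #1 heat detector is down=not, Manual pull is down=occurs → at least one input occurs → occurs.
Detection loop unavailable [AND]: Emergency control panel offline=occurs, Zone B unavailable=occurs → all inputs occur → occurs.
Agent supply fails [AND]: C pressure switch fails=occurs, Detection loop unavailable=occurs → all inputs occur → occurs.
Release chain inoperative [OR]: Lower discharge nozzle is out=not, #1 smoke detector offline=occurs, Standby agent cylinder degraded=not → at least one input occurs → occurs.
Manual path fails [AND]: B release solenoid fails=occurs, Release chain inoperative=occurs, #2 zone module trips=occurs → all inputs occur → occurs.
Zone A lost [AND]: Manual path fails=occurs, South abort switch offline=occurs → all inputs occur → occurs.
Zone B 2 down [AND]: Pressure switch 2 is out=occurs, #3 control panel 2 lost=occurs → all inputs occur → occurs.
Fire suppression does not activate [AND]: Agent supply fails=occurs, Zone A lost=occurs, Zone B 2 down=occurs → all inputs occur → occurs.

Yes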